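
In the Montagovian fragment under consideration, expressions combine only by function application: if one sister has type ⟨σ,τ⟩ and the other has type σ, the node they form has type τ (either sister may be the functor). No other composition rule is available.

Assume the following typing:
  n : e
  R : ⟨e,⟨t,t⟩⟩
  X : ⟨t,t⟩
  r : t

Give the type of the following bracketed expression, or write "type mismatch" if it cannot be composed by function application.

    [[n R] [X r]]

t

[n R]: functor R : ⟨e,⟨t,t⟩⟩, argument n : e; result ⟨t,t⟩.
[X r]: functor X : ⟨t,t⟩, argument r : t; result t.
[[n R] [X r]]: functor [n R] : ⟨t,t⟩, argument [X r] : t; result t.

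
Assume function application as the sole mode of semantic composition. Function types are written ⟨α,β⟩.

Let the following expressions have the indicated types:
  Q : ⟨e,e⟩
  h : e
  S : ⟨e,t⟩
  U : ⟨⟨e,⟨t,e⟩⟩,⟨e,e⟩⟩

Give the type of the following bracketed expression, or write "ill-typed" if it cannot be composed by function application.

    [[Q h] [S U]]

[Q h]: functor Q : ⟨e,e⟩, argument h : e; result e.
[S U]: ⟨e,t⟩ with ⟨⟨e,⟨t,e⟩⟩,⟨e,e⟩⟩ — neither is a function whose domain matches the other; composition fails here.

ill-typed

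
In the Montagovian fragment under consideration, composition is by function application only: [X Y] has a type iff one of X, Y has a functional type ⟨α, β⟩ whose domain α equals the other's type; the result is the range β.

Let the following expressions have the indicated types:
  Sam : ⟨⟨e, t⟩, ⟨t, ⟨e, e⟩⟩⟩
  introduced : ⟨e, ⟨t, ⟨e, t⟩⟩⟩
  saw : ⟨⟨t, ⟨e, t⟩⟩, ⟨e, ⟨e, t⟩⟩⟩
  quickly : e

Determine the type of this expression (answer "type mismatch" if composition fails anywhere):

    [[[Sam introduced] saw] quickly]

type mismatch

[Sam introduced]: ⟨⟨e, t⟩, ⟨t, ⟨e, e⟩⟩⟩ and ⟨e, ⟨t, ⟨e, t⟩⟩⟩ cannot combine by function application — type clash.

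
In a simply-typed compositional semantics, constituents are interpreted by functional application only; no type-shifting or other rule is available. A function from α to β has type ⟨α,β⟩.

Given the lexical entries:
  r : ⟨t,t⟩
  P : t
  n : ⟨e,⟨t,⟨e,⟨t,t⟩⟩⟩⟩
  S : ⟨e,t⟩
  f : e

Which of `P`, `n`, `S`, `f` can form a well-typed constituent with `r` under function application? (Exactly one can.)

P — combines: r : ⟨t,t⟩ takes P : t as argument, giving t.
n : ⟨e,⟨t,⟨e,⟨t,t⟩⟩⟩⟩ — no; r wants t, and n wants e.
S : ⟨e,t⟩ — no; r wants t, and S wants e.
f : e — no; r wants t, and f wants nothing (atomic).

P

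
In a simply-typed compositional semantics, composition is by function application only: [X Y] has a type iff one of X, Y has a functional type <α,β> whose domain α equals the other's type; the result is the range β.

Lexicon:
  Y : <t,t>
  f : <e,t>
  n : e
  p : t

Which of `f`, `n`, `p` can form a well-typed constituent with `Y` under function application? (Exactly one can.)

p

f : <e,t> — does not combine with Y.
n : e — does not combine with Y.
p — combines: Y : <t,t> takes p : t as argument, giving t.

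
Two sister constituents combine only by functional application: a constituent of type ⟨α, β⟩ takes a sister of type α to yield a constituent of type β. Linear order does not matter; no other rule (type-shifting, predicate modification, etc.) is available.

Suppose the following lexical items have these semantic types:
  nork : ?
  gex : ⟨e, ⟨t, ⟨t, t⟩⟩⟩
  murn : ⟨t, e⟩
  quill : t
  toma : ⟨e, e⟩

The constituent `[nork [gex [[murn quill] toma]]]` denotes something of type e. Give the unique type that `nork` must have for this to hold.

⟨⟨t, ⟨t, t⟩⟩, e⟩

[nork [gex [[murn quill] toma]]] must have type e. The sister [gex [[murn quill] toma]] has type ⟨t, ⟨t, t⟩⟩; that is not a function onto e, so nork must be the functor, of type ⟨⟨t, ⟨t, t⟩⟩, e⟩.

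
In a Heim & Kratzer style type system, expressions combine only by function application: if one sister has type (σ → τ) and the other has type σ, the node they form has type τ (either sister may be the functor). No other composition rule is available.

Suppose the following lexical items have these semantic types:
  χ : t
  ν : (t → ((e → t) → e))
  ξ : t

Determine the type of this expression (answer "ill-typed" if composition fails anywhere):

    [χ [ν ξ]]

ill-typed

[ν ξ]: (t → ((e → t) → e)) applied to t yields ((e → t) → e).
At [χ [ν ξ]]: neither t nor ((e → t) → e) can take the other as argument; the node is ill-typed.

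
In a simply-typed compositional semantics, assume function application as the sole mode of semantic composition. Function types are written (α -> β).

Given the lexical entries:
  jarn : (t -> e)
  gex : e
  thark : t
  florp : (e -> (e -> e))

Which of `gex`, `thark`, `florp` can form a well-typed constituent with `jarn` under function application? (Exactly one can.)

gex : e — no; jarn wants t, and gex wants nothing (atomic).
thark — combines: jarn : (t -> e) takes thark : t as argument, giving e.
florp : (e -> (e -> e)) — no; jarn wants t, and florp wants e.

thark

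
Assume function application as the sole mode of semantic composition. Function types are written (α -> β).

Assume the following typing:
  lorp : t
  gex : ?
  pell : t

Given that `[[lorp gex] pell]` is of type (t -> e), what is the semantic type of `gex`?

[[lorp gex] pell] must have type (t -> e). The sister pell has type t; that is not a function onto (t -> e), so [lorp gex] must be the functor, of type (t -> (t -> e)).
[lorp gex] must have type (t -> (t -> e)). The sister lorp has type t; that is not a function onto (t -> (t -> e)), so gex must be the functor, of type (t -> (t -> (t -> e))).

(t -> (t -> (t -> e)))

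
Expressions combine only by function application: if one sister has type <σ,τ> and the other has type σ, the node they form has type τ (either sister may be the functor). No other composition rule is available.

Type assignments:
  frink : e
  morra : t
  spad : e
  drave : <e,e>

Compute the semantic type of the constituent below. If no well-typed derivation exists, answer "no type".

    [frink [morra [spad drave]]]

no type

[spad drave] — drave of type <e,e> combines with spad of type e: type e.
At [morra [spad drave]]: neither t nor e can take the other as argument; the node is ill-typed.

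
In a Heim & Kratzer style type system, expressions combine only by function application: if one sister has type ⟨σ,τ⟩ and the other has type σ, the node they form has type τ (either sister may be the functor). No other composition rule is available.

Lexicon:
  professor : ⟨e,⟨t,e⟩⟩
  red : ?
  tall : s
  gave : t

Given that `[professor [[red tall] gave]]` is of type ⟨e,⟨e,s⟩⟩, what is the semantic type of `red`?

For [professor [[red tall] gave]] to have type ⟨e,⟨e,s⟩⟩ with professor of type ⟨e,⟨t,e⟩⟩, [[red tall] gave] must be the function: [[red tall] gave] : ⟨⟨e,⟨t,e⟩⟩,⟨e,⟨e,s⟩⟩⟩.
For [[red tall] gave] to have type ⟨⟨e,⟨t,e⟩⟩,⟨e,⟨e,s⟩⟩⟩ with gave of type t, [red tall] must be the function: [red tall] : ⟨t,⟨⟨e,⟨t,e⟩⟩,⟨e,⟨e,s⟩⟩⟩⟩.
For [red tall] to have type ⟨t,⟨⟨e,⟨t,e⟩⟩,⟨e,⟨e,s⟩⟩⟩⟩ with tall of type s, red must be the function: red : ⟨s,⟨t,⟨⟨e,⟨t,e⟩⟩,⟨e,⟨e,s⟩⟩⟩⟩⟩.

⟨s,⟨t,⟨⟨e,⟨t,e⟩⟩,⟨e,⟨e,s⟩⟩⟩⟩⟩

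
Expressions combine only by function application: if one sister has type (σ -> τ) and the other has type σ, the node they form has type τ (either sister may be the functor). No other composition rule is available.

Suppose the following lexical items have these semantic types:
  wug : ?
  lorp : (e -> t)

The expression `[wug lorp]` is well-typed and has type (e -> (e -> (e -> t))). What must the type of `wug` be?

For [wug lorp] to have type (e -> (e -> (e -> t))) with lorp of type (e -> t), wug must be the function: wug : ((e -> t) -> (e -> (e -> (e -> t)))).

((e -> t) -> (e -> (e -> (e -> t))))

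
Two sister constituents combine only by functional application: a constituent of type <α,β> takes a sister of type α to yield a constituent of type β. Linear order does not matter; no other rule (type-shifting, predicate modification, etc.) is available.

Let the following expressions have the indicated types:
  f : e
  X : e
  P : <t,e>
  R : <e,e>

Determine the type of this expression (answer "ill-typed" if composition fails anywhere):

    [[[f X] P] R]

[f X]: e with e — neither is a function whose domain matches the other; composition fails here.

ill-typed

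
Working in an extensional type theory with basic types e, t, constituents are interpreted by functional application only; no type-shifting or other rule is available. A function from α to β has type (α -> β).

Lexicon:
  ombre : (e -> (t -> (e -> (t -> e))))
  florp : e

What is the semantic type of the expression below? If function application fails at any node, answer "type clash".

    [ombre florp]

(t -> (e -> (t -> e)))

At [ombre florp], ombre : (e -> (t -> (e -> (t -> e)))) takes florp : e, giving (t -> (e -> (t -> e))).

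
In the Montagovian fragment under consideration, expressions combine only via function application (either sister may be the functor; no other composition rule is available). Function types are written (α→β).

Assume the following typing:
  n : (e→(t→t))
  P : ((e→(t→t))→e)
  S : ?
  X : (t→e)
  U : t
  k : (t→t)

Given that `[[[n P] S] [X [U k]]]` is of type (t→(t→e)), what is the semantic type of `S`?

At [[[n P] S] [X [U k]]] (required: (t→(t→e))): [X [U k]] is e, which is not a function with range (t→(t→e)); hence [[n P] S] is the functor — type (e→(t→(t→e))).
At [[n P] S] (required: (e→(t→(t→e)))): [n P] is e, which is not a function with range (e→(t→(t→e))); hence S is the functor — type (e→(e→(t→(t→e)))).

(e→(e→(t→(t→e))))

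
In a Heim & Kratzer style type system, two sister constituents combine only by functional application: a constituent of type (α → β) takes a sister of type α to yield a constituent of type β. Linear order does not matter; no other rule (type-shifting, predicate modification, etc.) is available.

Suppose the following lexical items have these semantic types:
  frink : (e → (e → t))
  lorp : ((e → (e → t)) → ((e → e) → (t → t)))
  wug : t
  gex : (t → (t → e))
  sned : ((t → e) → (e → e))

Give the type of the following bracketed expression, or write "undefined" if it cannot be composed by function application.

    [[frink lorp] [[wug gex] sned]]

[frink lorp]: lorp is ((e → (e → t)) → ((e → e) → (t → t))), frink is (e → (e → t)); result ((e → e) → (t → t)).
[wug gex]: gex is (t → (t → e)), wug is t; result (t → e).
[[wug gex] sned]: sned is ((t → e) → (e → e)), [wug gex] is (t → e); result (e → e).
[[frink lorp] [[wug gex] sned]]: [frink lorp] is ((e → e) → (t → t)), [[wug gex] sned] is (e → e); result (t → t).

(t → t)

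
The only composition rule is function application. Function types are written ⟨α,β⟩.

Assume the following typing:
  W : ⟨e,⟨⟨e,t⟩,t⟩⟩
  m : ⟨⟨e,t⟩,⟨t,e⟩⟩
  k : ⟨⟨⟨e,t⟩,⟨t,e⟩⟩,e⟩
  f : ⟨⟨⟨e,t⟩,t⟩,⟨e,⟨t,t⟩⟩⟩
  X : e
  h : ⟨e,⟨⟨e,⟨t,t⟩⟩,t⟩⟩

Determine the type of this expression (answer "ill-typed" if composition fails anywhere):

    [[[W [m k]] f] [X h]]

At [m k], k : ⟨⟨⟨e,t⟩,⟨t,e⟩⟩,e⟩ takes m : ⟨⟨e,t⟩,⟨t,e⟩⟩, giving e.
At [W [m k]], W : ⟨e,⟨⟨e,t⟩,t⟩⟩ takes [m k] : e, giving ⟨⟨e,t⟩,t⟩.
At [[W [m k]] f], f : ⟨⟨⟨e,t⟩,t⟩,⟨e,⟨t,t⟩⟩⟩ takes [W [m k]] : ⟨⟨e,t⟩,t⟩, giving ⟨e,⟨t,t⟩⟩.
At [X h], h : ⟨e,⟨⟨e,⟨t,t⟩⟩,t⟩⟩ takes X : e, giving ⟨⟨e,⟨t,t⟩⟩,t⟩.
At [[[W [m k]] f] [X h]], [X h] : ⟨⟨e,⟨t,t⟩⟩,t⟩ takes [[W [m k]] f] : ⟨e,⟨t,t⟩⟩, giving t.

t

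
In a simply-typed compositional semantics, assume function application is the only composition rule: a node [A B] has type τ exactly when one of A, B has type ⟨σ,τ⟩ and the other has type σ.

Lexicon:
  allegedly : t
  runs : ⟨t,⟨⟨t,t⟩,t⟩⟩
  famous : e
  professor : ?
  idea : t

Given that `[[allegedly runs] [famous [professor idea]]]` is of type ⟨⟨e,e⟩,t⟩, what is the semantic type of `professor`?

[[allegedly runs] [famous [professor idea]]] must have type ⟨⟨e,e⟩,t⟩. The sister [allegedly runs] has type ⟨⟨t,t⟩,t⟩; that is not a function onto ⟨⟨e,e⟩,t⟩, so [famous [professor idea]] must be the functor, of type ⟨⟨⟨t,t⟩,t⟩,⟨⟨e,e⟩,t⟩⟩.
[famous [professor idea]] must have type ⟨⟨⟨t,t⟩,t⟩,⟨⟨e,e⟩,t⟩⟩. The sister famous has type e; that is not a function onto ⟨⟨⟨t,t⟩,t⟩,⟨⟨e,e⟩,t⟩⟩, so [professor idea] must be the functor, of type ⟨e,⟨⟨⟨t,t⟩,t⟩,⟨⟨e,e⟩,t⟩⟩⟩.
[professor idea] must have type ⟨e,⟨⟨⟨t,t⟩,t⟩,⟨⟨e,e⟩,t⟩⟩⟩. The sister idea has type t; that is not a function onto ⟨e,⟨⟨⟨t,t⟩,t⟩,⟨⟨e,e⟩,t⟩⟩⟩, so professor must be the functor, of type ⟨t,⟨e,⟨⟨⟨t,t⟩,t⟩,⟨⟨e,e⟩,t⟩⟩⟩⟩.

⟨t,⟨e,⟨⟨⟨t,t⟩,t⟩,⟨⟨e,e⟩,t⟩⟩⟩⟩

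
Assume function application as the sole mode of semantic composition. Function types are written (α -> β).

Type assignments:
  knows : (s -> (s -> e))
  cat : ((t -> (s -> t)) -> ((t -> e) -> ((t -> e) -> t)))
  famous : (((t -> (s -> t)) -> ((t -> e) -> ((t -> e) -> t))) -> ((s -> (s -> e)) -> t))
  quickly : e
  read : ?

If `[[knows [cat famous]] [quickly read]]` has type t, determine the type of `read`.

At [[knows [cat famous]] [quickly read]] (required: t): [knows [cat famous]] is t, which is not a function with range t; hence [quickly read] is the functor — type (t -> t).
At [quickly read] (required: (t -> t)): quickly is e, which is not a function with range (t -> t); hence read is the functor — type (e -> (t -> t)).

(e -> (t -> t))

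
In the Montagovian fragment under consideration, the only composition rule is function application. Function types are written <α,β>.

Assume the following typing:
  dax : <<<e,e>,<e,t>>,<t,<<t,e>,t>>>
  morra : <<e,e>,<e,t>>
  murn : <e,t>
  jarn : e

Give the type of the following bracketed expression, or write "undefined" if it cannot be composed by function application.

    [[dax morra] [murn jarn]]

[dax morra]: dax is <<<e,e>,<e,t>>,<t,<<t,e>,t>>>, morra is <<e,e>,<e,t>>; result <t,<<t,e>,t>>.
[murn jarn]: murn is <e,t>, jarn is e; result t.
[[dax morra] [murn jarn]]: [dax morra] is <t,<<t,e>,t>>, [murn jarn] is t; result <<t,e>,t>.

<<t,e>,t>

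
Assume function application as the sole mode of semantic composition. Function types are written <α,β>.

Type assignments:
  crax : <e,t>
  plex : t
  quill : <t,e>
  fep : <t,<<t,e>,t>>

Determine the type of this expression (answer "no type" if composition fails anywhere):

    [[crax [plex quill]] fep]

<<t,e>,t>

At [plex quill], quill : <t,e> takes plex : t, giving e.
At [crax [plex quill]], crax : <e,t> takes [plex quill] : e, giving t.
At [[crax [plex quill]] fep], fep : <t,<<t,e>,t>> takes [crax [plex quill]] : t, giving <<t,e>,t>.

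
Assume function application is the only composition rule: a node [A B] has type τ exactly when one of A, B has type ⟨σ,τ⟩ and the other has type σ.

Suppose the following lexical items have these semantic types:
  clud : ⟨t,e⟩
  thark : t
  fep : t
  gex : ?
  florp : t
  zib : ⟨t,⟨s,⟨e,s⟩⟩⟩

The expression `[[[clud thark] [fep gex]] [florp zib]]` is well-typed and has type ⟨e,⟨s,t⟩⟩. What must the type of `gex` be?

⟨t,⟨e,⟨⟨s,⟨e,s⟩⟩,⟨e,⟨s,t⟩⟩⟩⟩⟩

For [[[clud thark] [fep gex]] [florp zib]] to have type ⟨e,⟨s,t⟩⟩ with [florp zib] of type ⟨s,⟨e,s⟩⟩, [[clud thark] [fep gex]] must be the function: [[clud thark] [fep gex]] : ⟨⟨s,⟨e,s⟩⟩,⟨e,⟨s,t⟩⟩⟩.
For [[clud thark] [fep gex]] to have type ⟨⟨s,⟨e,s⟩⟩,⟨e,⟨s,t⟩⟩⟩ with [clud thark] of type e, [fep gex] must be the function: [fep gex] : ⟨e,⟨⟨s,⟨e,s⟩⟩,⟨e,⟨s,t⟩⟩⟩⟩.
For [fep gex] to have type ⟨e,⟨⟨s,⟨e,s⟩⟩,⟨e,⟨s,t⟩⟩⟩⟩ with fep of type t, gex must be the function: gex : ⟨t,⟨e,⟨⟨s,⟨e,s⟩⟩,⟨e,⟨s,t⟩⟩⟩⟩⟩.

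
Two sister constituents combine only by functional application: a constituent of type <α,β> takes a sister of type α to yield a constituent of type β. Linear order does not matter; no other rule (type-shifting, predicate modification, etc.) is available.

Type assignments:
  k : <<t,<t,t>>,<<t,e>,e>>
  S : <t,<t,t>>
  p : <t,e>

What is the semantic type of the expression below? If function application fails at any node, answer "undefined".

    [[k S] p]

e

[k S]: k is <<t,<t,t>>,<<t,e>,e>>, S is <t,<t,t>>; result <<t,e>,e>.
[[k S] p]: [k S] is <<t,e>,e>, p is <t,e>; result e.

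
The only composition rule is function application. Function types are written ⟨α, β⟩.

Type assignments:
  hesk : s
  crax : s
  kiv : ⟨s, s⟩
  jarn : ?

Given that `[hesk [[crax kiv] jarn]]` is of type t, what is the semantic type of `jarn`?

[hesk [[crax kiv] jarn]] must have type t. The sister hesk has type s; that is not a function onto t, so [[crax kiv] jarn] must be the functor, of type ⟨s, t⟩.
[[crax kiv] jarn] must have type ⟨s, t⟩. The sister [crax kiv] has type s; that is not a function onto ⟨s, t⟩, so jarn must be the functor, of type ⟨s, ⟨s, t⟩⟩.

⟨s, ⟨s, t⟩⟩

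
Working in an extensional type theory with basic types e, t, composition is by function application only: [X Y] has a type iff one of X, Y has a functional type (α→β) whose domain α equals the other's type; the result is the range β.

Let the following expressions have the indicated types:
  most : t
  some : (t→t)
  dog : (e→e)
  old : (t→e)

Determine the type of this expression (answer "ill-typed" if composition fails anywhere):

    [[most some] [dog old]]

[most some] — some of type (t→t) combines with most of type t: type t.
At [dog old]: neither (e→e) nor (t→e) can take the other as argument; the node is ill-typed.

ill-typed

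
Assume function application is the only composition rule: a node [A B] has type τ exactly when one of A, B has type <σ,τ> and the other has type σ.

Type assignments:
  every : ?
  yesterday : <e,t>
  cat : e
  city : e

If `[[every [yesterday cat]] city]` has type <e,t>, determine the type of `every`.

At [[every [yesterday cat]] city] (required: <e,t>): city is e, which is not a function with range <e,t>; hence [every [yesterday cat]] is the functor — type <e,<e,t>>.
At [every [yesterday cat]] (required: <e,<e,t>>): [yesterday cat] is t, which is not a function with range <e,<e,t>>; hence every is the functor — type <t,<e,<e,t>>>.

<t,<e,<e,t>>>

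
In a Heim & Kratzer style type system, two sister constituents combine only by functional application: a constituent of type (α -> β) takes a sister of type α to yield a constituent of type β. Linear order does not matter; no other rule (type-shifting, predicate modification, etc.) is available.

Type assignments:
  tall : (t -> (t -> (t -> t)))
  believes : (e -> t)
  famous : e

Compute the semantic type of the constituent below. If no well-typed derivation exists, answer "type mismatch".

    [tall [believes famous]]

[believes famous]: believes is (e -> t), famous is e; result t.
[tall [believes famous]]: tall is (t -> (t -> (t -> t))), [believes famous] is t; result (t -> (t -> t)).

(t -> (t -> t))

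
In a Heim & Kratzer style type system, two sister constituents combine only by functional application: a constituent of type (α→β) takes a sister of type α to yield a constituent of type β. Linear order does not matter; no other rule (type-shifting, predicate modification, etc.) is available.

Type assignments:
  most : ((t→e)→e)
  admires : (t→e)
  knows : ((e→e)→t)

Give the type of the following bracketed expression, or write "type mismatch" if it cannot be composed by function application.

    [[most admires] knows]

[most admires]: functor most : ((t→e)→e), argument admires : (t→e); result e.
At [[most admires] knows]: neither e nor ((e→e)→t) can take the other as argument; the node is ill-typed.

type mismatch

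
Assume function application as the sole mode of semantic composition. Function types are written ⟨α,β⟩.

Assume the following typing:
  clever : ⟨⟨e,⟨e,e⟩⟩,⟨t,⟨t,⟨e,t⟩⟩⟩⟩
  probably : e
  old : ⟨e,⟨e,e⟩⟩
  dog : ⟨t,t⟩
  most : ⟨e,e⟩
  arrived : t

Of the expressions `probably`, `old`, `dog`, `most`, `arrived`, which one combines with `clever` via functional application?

old

probably : e — no; clever wants ⟨e,⟨e,e⟩⟩, and probably wants nothing (atomic).
old — combines: clever : ⟨⟨e,⟨e,e⟩⟩,⟨t,⟨t,⟨e,t⟩⟩⟩⟩ takes old : ⟨e,⟨e,e⟩⟩ as argument, giving ⟨t,⟨t,⟨e,t⟩⟩⟩.
dog : ⟨t,t⟩ — no; clever wants ⟨e,⟨e,e⟩⟩, and dog wants t.
most : ⟨e,e⟩ — no; clever wants ⟨e,⟨e,e⟩⟩, and most wants e.
arrived : t — no; clever wants ⟨e,⟨e,e⟩⟩, and arrived wants nothing (atomic).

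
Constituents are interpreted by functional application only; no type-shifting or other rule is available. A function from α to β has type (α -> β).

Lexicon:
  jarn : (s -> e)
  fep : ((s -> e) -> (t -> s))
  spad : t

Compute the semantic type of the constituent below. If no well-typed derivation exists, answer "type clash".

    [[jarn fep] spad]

s

[jarn fep] — fep of type ((s -> e) -> (t -> s)) combines with jarn of type (s -> e): type (t -> s).
[[jarn fep] spad] — [jarn fep] of type (t -> s) combines with spad of type t: type s.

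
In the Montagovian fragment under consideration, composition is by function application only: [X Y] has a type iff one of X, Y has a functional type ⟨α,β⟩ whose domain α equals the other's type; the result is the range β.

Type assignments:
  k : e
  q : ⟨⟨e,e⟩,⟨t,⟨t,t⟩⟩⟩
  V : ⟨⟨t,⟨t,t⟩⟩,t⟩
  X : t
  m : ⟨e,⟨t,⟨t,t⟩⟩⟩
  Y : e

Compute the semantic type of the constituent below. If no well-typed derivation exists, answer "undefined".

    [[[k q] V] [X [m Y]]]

undefined

[k q]: e with ⟨⟨e,e⟩,⟨t,⟨t,t⟩⟩⟩ — neither is a function whose domain matches the other; composition fails here.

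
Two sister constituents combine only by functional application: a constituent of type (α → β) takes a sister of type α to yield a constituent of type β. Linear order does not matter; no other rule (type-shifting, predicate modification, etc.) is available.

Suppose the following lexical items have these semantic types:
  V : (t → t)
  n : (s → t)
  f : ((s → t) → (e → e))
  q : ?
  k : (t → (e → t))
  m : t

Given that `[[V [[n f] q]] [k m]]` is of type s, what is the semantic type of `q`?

((e → e) → ((t → t) → ((e → t) → s)))

For [[V [[n f] q]] [k m]] to have type s with [k m] of type (e → t), [V [[n f] q]] must be the function: [V [[n f] q]] : ((e → t) → s).
For [V [[n f] q]] to have type ((e → t) → s) with V of type (t → t), [[n f] q] must be the function: [[n f] q] : ((t → t) → ((e → t) → s)).
For [[n f] q] to have type ((t → t) → ((e → t) → s)) with [n f] of type (e → e), q must be the function: q : ((e → e) → ((t → t) → ((e → t) → s))).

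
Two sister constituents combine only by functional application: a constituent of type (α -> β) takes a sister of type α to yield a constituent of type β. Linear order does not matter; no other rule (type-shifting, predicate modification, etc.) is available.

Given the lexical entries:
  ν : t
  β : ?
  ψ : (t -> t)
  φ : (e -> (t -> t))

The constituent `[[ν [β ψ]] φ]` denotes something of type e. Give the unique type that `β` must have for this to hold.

((t -> t) -> (t -> ((e -> (t -> t)) -> e)))

[[ν [β ψ]] φ] is required to be e. φ : (e -> (t -> t)) cannot yield e as functor, so [ν [β ψ]] : ((e -> (t -> t)) -> e).
[ν [β ψ]] is required to be ((e -> (t -> t)) -> e). ν : t cannot yield ((e -> (t -> t)) -> e) as functor, so [β ψ] : (t -> ((e -> (t -> t)) -> e)).
[β ψ] is required to be (t -> ((e -> (t -> t)) -> e)). ψ : (t -> t) cannot yield (t -> ((e -> (t -> t)) -> e)) as functor, so β : ((t -> t) -> (t -> ((e -> (t -> t)) -> e))).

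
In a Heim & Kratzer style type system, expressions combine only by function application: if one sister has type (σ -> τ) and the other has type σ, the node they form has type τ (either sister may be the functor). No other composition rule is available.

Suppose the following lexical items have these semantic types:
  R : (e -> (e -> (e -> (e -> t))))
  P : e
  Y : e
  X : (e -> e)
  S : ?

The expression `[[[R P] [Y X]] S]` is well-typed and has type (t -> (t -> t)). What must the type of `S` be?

((e -> (e -> t)) -> (t -> (t -> t)))

[[[R P] [Y X]] S] must have type (t -> (t -> t)). The sister [[R P] [Y X]] has type (e -> (e -> t)); that is not a function onto (t -> (t -> t)), so S must be the functor, of type ((e -> (e -> t)) -> (t -> (t -> t))).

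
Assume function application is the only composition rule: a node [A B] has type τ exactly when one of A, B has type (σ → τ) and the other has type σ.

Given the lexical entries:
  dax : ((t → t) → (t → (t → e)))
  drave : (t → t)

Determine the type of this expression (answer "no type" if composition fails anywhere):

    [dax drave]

[dax drave]: functor dax : ((t → t) → (t → (t → e))), argument drave : (t → t); result (t → (t → e)).

(t → (t → e))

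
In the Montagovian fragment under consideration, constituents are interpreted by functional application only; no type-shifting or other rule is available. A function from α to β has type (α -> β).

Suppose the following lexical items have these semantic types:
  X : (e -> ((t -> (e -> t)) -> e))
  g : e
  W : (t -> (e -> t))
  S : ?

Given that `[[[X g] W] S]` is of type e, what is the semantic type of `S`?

[[[X g] W] S] must have type e. The sister [[X g] W] has type e; that is not a function onto e, so S must be the functor, of type (e -> e).

(e -> e)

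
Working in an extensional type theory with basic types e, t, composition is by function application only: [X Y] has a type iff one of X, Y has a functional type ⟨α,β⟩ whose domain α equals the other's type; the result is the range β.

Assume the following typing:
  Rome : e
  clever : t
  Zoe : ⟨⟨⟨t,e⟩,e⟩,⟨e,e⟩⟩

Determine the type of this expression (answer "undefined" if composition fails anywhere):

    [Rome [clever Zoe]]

[clever Zoe]: t and ⟨⟨⟨t,e⟩,e⟩,⟨e,e⟩⟩ cannot combine by function application — type clash.

undefined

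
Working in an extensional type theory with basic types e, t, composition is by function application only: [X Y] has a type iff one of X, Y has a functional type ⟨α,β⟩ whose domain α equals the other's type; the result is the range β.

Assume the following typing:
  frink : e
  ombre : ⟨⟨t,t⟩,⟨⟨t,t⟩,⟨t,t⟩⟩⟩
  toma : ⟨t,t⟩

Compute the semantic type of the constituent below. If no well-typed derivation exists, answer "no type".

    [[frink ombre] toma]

[frink ombre]: e with ⟨⟨t,t⟩,⟨⟨t,t⟩,⟨t,t⟩⟩⟩ — neither is a function whose domain matches the other; composition fails here.

no type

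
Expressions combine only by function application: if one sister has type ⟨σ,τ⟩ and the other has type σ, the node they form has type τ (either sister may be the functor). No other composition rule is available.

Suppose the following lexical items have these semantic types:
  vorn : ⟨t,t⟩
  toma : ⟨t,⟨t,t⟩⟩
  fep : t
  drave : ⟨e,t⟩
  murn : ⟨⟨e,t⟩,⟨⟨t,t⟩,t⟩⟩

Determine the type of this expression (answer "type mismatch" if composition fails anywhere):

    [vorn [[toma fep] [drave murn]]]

[toma fep]: ⟨t,⟨t,t⟩⟩ applied to t yields ⟨t,t⟩.
[drave murn]: ⟨⟨e,t⟩,⟨⟨t,t⟩,t⟩⟩ applied to ⟨e,t⟩ yields ⟨⟨t,t⟩,t⟩.
[[toma fep] [drave murn]]: ⟨⟨t,t⟩,t⟩ applied to ⟨t,t⟩ yields t.
[vorn [[toma fep] [drave murn]]]: ⟨t,t⟩ applied to t yields t.

t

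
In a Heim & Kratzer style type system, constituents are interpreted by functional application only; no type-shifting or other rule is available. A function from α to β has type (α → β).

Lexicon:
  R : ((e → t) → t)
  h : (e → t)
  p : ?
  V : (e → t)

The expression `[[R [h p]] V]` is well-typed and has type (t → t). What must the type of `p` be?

((e → t) → (((e → t) → t) → ((e → t) → (t → t))))

[[R [h p]] V] is required to be (t → t). V : (e → t) cannot yield (t → t) as functor, so [R [h p]] : ((e → t) → (t → t)).
[R [h p]] is required to be ((e → t) → (t → t)). R : ((e → t) → t) cannot yield ((e → t) → (t → t)) as functor, so [h p] : (((e → t) → t) → ((e → t) → (t → t))).
[h p] is required to be (((e → t) → t) → ((e → t) → (t → t))). h : (e → t) cannot yield (((e → t) → t) → ((e → t) → (t → t))) as functor, so p : ((e → t) → (((e → t) → t) → ((e → t) → (t → t)))).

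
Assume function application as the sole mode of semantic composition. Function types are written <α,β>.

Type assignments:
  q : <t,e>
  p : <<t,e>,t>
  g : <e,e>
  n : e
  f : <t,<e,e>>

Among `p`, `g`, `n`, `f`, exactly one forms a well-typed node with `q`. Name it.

p — combines: p : <<t,e>,t> takes q : <t,e> as argument, giving t.
g : <e,e> — q needs t; g needs e; neither fits.
n : e — q needs t; n needs nothing (atomic); neither fits.
f : <t,<e,e>> — q needs t; f needs t; neither fits.

p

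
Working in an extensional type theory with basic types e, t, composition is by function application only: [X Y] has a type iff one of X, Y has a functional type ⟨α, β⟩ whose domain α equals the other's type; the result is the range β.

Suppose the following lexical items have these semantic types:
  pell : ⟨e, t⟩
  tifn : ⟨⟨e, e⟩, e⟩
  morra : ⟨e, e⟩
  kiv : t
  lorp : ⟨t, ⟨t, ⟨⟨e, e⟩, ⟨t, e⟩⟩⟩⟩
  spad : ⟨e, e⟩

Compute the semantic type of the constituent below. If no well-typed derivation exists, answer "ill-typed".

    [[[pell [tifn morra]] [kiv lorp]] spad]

⟨t, e⟩

[tifn morra] — tifn of type ⟨⟨e, e⟩, e⟩ combines with morra of type ⟨e, e⟩: type e.
[pell [tifn morra]] — pell of type ⟨e, t⟩ combines with [tifn morra] of type e: type t.
[kiv lorp] — lorp of type ⟨t, ⟨t, ⟨⟨e, e⟩, ⟨t, e⟩⟩⟩⟩ combines with kiv of type t: type ⟨t, ⟨⟨e, e⟩, ⟨t, e⟩⟩⟩.
[[pell [tifn morra]] [kiv lorp]] — [kiv lorp] of type ⟨t, ⟨⟨e, e⟩, ⟨t, e⟩⟩⟩ combines with [pell [tifn morra]] of type t: type ⟨⟨e, e⟩, ⟨t, e⟩⟩.
[[[pell [tifn morra]] [kiv lorp]] spad] — [[pell [tifn morra]] [kiv lorp]] of type ⟨⟨e, e⟩, ⟨t, e⟩⟩ combines with spad of type ⟨e, e⟩: type ⟨t, e⟩.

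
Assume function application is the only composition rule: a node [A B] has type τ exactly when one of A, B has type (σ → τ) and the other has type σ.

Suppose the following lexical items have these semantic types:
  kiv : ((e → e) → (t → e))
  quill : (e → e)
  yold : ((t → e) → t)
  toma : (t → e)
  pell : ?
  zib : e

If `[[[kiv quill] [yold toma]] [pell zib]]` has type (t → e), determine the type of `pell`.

For [[[kiv quill] [yold toma]] [pell zib]] to have type (t → e) with [[kiv quill] [yold toma]] of type e, [pell zib] must be the function: [pell zib] : (e → (t → e)).
For [pell zib] to have type (e → (t → e)) with zib of type e, pell must be the function: pell : (e → (e → (t → e))).

(e → (e → (t → e)))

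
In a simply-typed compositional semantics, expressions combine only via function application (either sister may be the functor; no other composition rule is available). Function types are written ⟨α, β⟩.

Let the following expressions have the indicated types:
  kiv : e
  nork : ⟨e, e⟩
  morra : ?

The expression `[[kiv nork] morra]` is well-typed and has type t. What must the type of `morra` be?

[[kiv nork] morra] is required to be t. [kiv nork] : e cannot yield t as functor, so morra : ⟨e, t⟩.

⟨e, t⟩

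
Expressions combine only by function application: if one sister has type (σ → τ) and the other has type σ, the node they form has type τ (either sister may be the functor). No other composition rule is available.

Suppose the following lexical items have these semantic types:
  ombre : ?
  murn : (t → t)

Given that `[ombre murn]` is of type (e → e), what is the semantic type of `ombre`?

((t → t) → (e → e))

[ombre murn] must have type (e → e). The sister murn has type (t → t); that is not a function onto (e → e), so ombre must be the functor, of type ((t → t) → (e → e)).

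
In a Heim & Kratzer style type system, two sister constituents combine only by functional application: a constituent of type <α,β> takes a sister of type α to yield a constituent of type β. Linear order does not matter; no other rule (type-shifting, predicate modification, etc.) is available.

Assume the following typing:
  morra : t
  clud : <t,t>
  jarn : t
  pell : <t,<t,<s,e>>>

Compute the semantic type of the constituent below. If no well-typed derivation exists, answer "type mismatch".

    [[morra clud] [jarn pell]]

[morra clud]: <t,t> applied to t yields t.
[jarn pell]: <t,<t,<s,e>>> applied to t yields <t,<s,e>>.
[[morra clud] [jarn pell]]: <t,<s,e>> applied to t yields <s,e>.

<s,e>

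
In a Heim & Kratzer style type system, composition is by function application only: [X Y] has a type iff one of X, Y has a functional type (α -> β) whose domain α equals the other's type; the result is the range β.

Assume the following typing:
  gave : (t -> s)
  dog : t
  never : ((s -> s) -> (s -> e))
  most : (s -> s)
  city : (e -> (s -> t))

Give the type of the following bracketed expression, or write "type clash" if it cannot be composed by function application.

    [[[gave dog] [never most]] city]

[gave dog]: functor gave : (t -> s), argument dog : t; result s.
[never most]: functor never : ((s -> s) -> (s -> e)), argument most : (s -> s); result (s -> e).
[[gave dog] [never most]]: functor [never most] : (s -> e), argument [gave dog] : s; result e.
[[[gave dog] [never most]] city]: functor city : (e -> (s -> t)), argument [[gave dog] [never most]] : e; result (s -> t).

(s -> t)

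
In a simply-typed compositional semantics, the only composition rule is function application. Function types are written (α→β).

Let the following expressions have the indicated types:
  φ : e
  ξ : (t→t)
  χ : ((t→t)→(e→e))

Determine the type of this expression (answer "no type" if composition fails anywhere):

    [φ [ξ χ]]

e

[ξ χ]: functor χ : ((t→t)→(e→e)), argument ξ : (t→t); result (e→e).
[φ [ξ χ]]: functor [ξ χ] : (e→e), argument φ : e; result e.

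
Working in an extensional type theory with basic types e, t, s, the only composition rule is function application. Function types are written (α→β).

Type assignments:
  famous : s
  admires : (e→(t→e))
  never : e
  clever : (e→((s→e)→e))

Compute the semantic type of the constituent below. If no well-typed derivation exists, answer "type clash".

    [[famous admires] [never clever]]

type clash

[famous admires]: s and (e→(t→e)) cannot combine by function application — type clash.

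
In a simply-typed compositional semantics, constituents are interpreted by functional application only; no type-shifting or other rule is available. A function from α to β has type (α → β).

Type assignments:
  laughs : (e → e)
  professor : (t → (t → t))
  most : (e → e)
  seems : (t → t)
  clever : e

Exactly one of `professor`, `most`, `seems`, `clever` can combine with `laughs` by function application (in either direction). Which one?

professor : (t → (t → t)) — does not combine with laughs.
most : (e → e) — does not combine with laughs.
seems : (t → t) — does not combine with laughs.
clever — combines: laughs : (e → e) takes clever : e as argument, giving e.

clever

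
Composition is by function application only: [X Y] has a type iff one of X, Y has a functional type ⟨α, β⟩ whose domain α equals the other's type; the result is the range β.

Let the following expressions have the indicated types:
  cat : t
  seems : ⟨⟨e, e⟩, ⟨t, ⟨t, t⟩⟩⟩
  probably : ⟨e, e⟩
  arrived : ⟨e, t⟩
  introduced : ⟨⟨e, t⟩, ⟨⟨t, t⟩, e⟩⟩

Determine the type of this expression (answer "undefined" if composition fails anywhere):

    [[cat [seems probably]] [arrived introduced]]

[seems probably]: seems is ⟨⟨e, e⟩, ⟨t, ⟨t, t⟩⟩⟩, probably is ⟨e, e⟩; result ⟨t, ⟨t, t⟩⟩.
[cat [seems probably]]: [seems probably] is ⟨t, ⟨t, t⟩⟩, cat is t; result ⟨t, t⟩.
[arrived introduced]: introduced is ⟨⟨e, t⟩, ⟨⟨t, t⟩, e⟩⟩, arrived is ⟨e, t⟩; result ⟨⟨t, t⟩, e⟩.
[[cat [seems probably]] [arrived introduced]]: [arrived introduced] is ⟨⟨t, t⟩, e⟩, [cat [seems probably]] is ⟨t, t⟩; result e.

e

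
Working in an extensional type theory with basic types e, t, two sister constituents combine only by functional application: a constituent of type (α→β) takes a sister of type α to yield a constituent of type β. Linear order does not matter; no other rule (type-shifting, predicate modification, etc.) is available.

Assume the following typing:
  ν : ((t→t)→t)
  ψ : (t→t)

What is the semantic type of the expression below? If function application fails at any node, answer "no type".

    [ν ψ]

t

[ν ψ]: functor ν : ((t→t)→t), argument ψ : (t→t); result t.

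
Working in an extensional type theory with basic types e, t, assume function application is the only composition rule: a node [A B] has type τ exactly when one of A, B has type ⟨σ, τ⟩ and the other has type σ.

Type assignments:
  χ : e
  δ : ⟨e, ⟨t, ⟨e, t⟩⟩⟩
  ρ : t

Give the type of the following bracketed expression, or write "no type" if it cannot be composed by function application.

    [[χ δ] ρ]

⟨e, t⟩

At [χ δ], δ : ⟨e, ⟨t, ⟨e, t⟩⟩⟩ takes χ : e, giving ⟨t, ⟨e, t⟩⟩.
At [[χ δ] ρ], [χ δ] : ⟨t, ⟨e, t⟩⟩ takes ρ : t, giving ⟨e, t⟩.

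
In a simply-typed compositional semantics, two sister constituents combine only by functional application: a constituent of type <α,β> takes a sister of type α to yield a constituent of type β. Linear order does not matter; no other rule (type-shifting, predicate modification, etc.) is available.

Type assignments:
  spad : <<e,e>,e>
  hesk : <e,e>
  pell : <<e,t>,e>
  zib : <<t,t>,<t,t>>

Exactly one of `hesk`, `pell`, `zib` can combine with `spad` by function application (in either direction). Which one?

hesk

hesk — combines: spad : <<e,e>,e> takes hesk : <e,e> as argument, giving e.
pell : <<e,t>,e> — spad needs <e,e>; pell needs <e,t>; neither fits.
zib : <<t,t>,<t,t>> — spad needs <e,e>; zib needs <t,t>; neither fits.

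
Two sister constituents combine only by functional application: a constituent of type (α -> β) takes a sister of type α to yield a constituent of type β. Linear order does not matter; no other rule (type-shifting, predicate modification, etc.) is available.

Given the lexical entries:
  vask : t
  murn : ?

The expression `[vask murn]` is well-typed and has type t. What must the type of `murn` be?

(t -> t)

[vask murn] is required to be t. vask : t cannot yield t as functor, so murn : (t -> t).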